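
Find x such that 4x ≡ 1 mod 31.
Since 31 is prime, by Fermat 4^(-1) ≡ 4^{29} ≡ 8 mod 31. Verify: 4 × 8 = 32 ≡ 1 mod 31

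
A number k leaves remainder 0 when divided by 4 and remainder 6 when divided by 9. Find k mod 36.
M = 4 × 9 = 36. M₁ = 9, y₁ ≡ 1 mod 4. M₂ = 4, y₂ ≡ 7 mod 9. k = 0×9×1 + 6×4×7 ≡ 24 mod 36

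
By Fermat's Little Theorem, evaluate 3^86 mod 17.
By Fermat: 3^{16} ≡ 1 mod 17. 86 = 5×16 + 6. So 3^{86} ≡ 3^{6} ≡ 15 mod 17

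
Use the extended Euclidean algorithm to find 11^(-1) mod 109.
Extended GCD: 11(10) + 109(-1) = 1. So 11^(-1) ≡ 10 (mod 109). Verify: 11 × 10 = 110 ≡ 1 (mod 109)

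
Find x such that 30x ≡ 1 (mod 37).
Since 37 is prime, by Fermat 30^(-1) ≡ 30^{35} ≡ 21 (mod 37). Verify: 30 × 21 = 630 ≡ 1 (mod 37)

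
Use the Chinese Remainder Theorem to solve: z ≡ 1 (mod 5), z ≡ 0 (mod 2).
M = 5 × 2 = 10. M₁ = 2, y₁ ≡ 3 (mod 5). M₂ = 5, y₂ ≡ 1 (mod 2). z = 1×2×3 + 0×5×1 ≡ 6 (mod 10)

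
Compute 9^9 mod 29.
By repeated squaring mod 29: 9^{1}≡9, 9^{2}≡23, 9^{4}≡7, 9^{8}≡20. Then 9^{9} = 9^{8+1} ≡ 20 × 9 ≡ 6 mod 29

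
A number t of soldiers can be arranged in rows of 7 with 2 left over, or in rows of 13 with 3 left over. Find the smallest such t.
M = 7 × 13 = 91. M₁ = 13, y₁ ≡ 6 mod 7. M₂ = 7, y₂ ≡ 2 mod 13. t = 2×13×6 + 3×7×2 ≡ 16 mod 91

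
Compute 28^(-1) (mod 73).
Since 73 is prime, by Fermat 28^(-1) ≡ 28^{71} ≡ 60 (mod 73). Verify: 28 × 60 = 1680 ≡ 1 (mod 73)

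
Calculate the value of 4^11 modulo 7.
Using Fermat: 4^{6} ≡ 1 mod 7. 11 ≡ 5 mod 6. So 4^{11} ≡ 4^{5} ≡ 2 mod 7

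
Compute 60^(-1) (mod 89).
Since 89 is prime, by Fermat 60^(-1) ≡ 60^{87} ≡ 46 (mod 89). Verify: 60 × 46 = 2760 ≡ 1 (mod 89)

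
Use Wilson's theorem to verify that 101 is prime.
(100)! mod 101 = 100. Since this equals -1 (mod 101), Wilson confirms 101 is prime.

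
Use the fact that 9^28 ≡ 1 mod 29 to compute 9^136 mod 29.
By Fermat: 9^{28} ≡ 1 mod 29. 136 = 4×28 + 24. So 9^{136} ≡ 9^{24} ≡ 25 mod 29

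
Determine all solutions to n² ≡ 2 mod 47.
The square roots of 2 mod 47 are 7 and 40. Verify: 7² = 49 ≡ 2 mod 47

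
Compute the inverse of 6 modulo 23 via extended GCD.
Extended GCD: 6(4) + 23(-1) = 1. So 6^(-1) ≡ 4 mod 23. Verify: 6 × 4 = 24 ≡ 1 mod 23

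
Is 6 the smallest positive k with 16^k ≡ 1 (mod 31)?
Powers of 16 mod 31: 16^1≡16, 16^2≡8, 16^3≡4, 16^4≡2, 16^5≡1. Already 16^5≡1, so the order is 5 < 6. No, the actual order is 5.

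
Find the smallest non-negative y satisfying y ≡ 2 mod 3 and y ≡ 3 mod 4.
M = 3 × 4 = 12. M₁ = 4, y₁ ≡ 1 mod 3. M₂ = 3, y₂ ≡ 3 mod 4. y = 2×4×1 + 3×3×3 ≡ 11 mod 12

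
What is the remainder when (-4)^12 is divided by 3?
Using Fermat: (-4)^{2} ≡ 1 mod 3. 12 ≡ 0 mod 2. So (-4)^{12} ≡ (-4)^{0} ≡ 1 mod 3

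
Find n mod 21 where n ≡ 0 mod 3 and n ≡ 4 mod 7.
M = 3 × 7 = 21. M₁ = 7, y₁ ≡ 1 mod 3. M₂ = 3, y₂ ≡ 5 mod 7. n = 0×7×1 + 4×3×5 ≡ 18 mod 21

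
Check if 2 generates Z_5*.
ord_5(2) divides 4. For each prime q|4: 2^{2}≡4, none ≡ 1. So 2 has order 4 and is a primitive root mod 5.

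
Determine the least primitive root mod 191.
g = 19. Powers: [19, 170, 174, 59, 166, 98, 143, 43, 53, 52, ...] generates all 190 non-zero residues.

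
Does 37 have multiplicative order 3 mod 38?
Powers of 37 mod 38: 37^1≡37, 37^2≡1. Already 37^2≡1, so the order is 2 < 3. No, the actual order is 2.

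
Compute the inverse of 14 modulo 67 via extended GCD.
Extended GCD: 14(24) + 67(-5) = 1. So 14^(-1) ≡ 24 (mod 67). Verify: 14 × 24 = 336 ≡ 1 (mod 67)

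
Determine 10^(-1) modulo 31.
Since 31 is prime, by Fermat 10^(-1) ≡ 10^{29} ≡ 28 mod 31. Verify: 10 × 28 = 280 ≡ 1 mod 31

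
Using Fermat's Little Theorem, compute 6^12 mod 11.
By Fermat: 6^{10} ≡ 1 mod 11. So 6^{12} = 6^{10} · 6^{2} ≡ 6^{2} ≡ 3 mod 11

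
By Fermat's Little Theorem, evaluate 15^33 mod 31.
By Fermat: 15^{30} ≡ 1 mod 31. So 15^{33} = 15^{30} · 15^{3} ≡ 15^{3} ≡ 27 mod 31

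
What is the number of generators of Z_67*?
Number of primitive roots mod 67 = φ(p-1) = φ(66) = 20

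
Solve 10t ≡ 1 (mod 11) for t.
Since 11 is prime, by Fermat 10^(-1) ≡ 10^{9} ≡ 10 (mod 11). Verify: 10 × 10 = 100 ≡ 1 (mod 11)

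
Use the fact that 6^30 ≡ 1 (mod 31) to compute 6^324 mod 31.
By Fermat: 6^{30} ≡ 1 (mod 31). 324 ≡ 24 (mod 30). So 6^{324} ≡ 6^{24} ≡ 1 (mod 31)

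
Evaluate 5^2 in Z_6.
5^{2} = 25 ≡ 1 mod 6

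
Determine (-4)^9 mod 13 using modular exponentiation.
By repeated squaring mod 13: (-4)^{1}≡9, (-4)^{2}≡3, (-4)^{4}≡9, (-4)^{8}≡3. Then (-4)^{9} = (-4)^{8+1} ≡ 3 × 9 ≡ 1 mod 13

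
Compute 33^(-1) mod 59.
Since 59 is prime, by Fermat 33^(-1) ≡ 33^{57} ≡ 34 mod 59. Verify: 33 × 34 = 1122 ≡ 1 mod 59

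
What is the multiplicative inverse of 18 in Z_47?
Since 47 is prime, by Fermat 18^(-1) ≡ 18^{45} ≡ 34 (mod 47). Verify: 18 × 34 = 612 ≡ 1 (mod 47)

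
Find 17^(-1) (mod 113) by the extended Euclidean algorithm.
Extended GCD: 17(20) + 113(-3) = 1. So 17^(-1) ≡ 20 (mod 113). Verify: 17 × 20 = 340 ≡ 1 (mod 113)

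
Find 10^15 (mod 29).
By repeated squaring (mod 29): 10^{1}≡10, 10^{2}≡13, 10^{4}≡24, 10^{8}≡25. Then 10^{15} = 10^{8+4+2+1} ≡ 25 × 24 × 13 × 10 ≡ 19 (mod 29)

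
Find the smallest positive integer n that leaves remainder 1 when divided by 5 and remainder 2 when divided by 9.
M = 5 × 9 = 45. M₁ = 9, y₁ ≡ 4 (mod 5). M₂ = 5, y₂ ≡ 2 (mod 9). n = 1×9×4 + 2×5×2 ≡ 11 (mod 45)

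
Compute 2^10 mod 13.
By repeated squaring mod 13: 2^{1}≡2, 2^{2}≡4, 2^{4}≡3, 2^{8}≡9. Then 2^{10} = 2^{8+2} ≡ 9 × 4 ≡ 10 mod 13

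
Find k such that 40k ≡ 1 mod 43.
Since 43 is prime, by Fermat 40^(-1) ≡ 40^{41} ≡ 14 mod 43. Verify: 40 × 14 = 560 ≡ 1 mod 43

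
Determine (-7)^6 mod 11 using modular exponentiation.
By repeated squaring (mod 11): (-7)^{1}≡4, (-7)^{2}≡5, (-7)^{4}≡3. Then (-7)^{6} = (-7)^{4+2} ≡ 3 × 5 ≡ 4 (mod 11)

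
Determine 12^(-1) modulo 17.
Since 17 is prime, by Fermat 12^(-1) ≡ 12^{15} ≡ 10 mod 17. Verify: 12 × 10 = 120 ≡ 1 mod 17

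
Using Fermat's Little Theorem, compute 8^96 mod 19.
By Fermat: 8^{18} ≡ 1 (mod 19). 96 = 5×18 + 6. So 8^{96} ≡ 8^{6} ≡ 1 (mod 19)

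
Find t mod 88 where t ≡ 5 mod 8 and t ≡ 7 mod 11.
M = 8 × 11 = 88. M₁ = 11, y₁ ≡ 3 mod 8. M₂ = 8, y₂ ≡ 7 mod 11. t = 5×11×3 + 7×8×7 ≡ 29 mod 88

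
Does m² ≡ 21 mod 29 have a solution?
By Euler's criterion: 21^{14} ≡ 28 mod 29. Since this equals -1 (≡ 28), 21 is not a QR.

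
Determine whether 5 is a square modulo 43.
By Euler's criterion: 5^{21} ≡ 42 mod 43. Since this equals -1 (≡ 42), 5 is not a QR.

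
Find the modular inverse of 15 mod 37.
Since 37 is prime, by Fermat 15^(-1) ≡ 15^{35} ≡ 5 mod 37. Verify: 15 × 5 = 75 ≡ 1 mod 37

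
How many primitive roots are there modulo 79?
Number of primitive roots mod 79 = φ(p-1) = φ(78) = 24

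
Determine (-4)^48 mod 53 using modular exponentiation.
By repeated squaring mod 53: (-4)^{1}≡49, (-4)^{2}≡16, (-4)^{4}≡44, (-4)^{8}≡28, (-4)^{16}≡42, (-4)^{32}≡15. Then (-4)^{48} = (-4)^{32+16} ≡ 15 × 42 ≡ 47 mod 53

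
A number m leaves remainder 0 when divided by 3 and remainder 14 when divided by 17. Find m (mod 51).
M = 3 × 17 = 51. M₁ = 17, y₁ ≡ 2 (mod 3). M₂ = 3, y₂ ≡ 6 (mod 17). m = 0×17×2 + 14×3×6 ≡ 48 (mod 51)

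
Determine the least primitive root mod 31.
g = 3. Powers: [3, 9, 27, 19, 26, 16, ...] generates all 30 non-zero residues.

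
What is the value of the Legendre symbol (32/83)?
(32/83) = 32^{41} mod 83 = -1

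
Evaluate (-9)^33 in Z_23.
Using Fermat: (-9)^{22} ≡ 1 (mod 23). 33 ≡ 11 (mod 22). So (-9)^{33} ≡ (-9)^{11} ≡ 22 (mod 23)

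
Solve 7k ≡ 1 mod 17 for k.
Since 17 is prime, by Fermat 7^(-1) ≡ 7^{15} ≡ 5 mod 17. Verify: 7 × 5 = 35 ≡ 1 mod 17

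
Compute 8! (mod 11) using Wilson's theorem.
(10)! = (8)! × (9) × (10) ≡ -1 (mod 11). So (8)! ≡ -1 × [(10)(9)]^(-1) ≡ 5 (mod 11)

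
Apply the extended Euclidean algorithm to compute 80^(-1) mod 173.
Extended GCD: 80(-80) + 173(37) = 1. So 80^(-1) ≡ -80 ≡ 93 (mod 173). Verify: 80 × 93 = 7440 ≡ 1 (mod 173)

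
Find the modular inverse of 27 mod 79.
Since 79 is prime, by Fermat 27^(-1) ≡ 27^{77} ≡ 41 (mod 79). Verify: 27 × 41 = 1107 ≡ 1 (mod 79)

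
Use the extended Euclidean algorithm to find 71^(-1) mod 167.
Extended GCD: 71(40) + 167(-17) = 1. So 71^(-1) ≡ 40 (mod 167). Verify: 71 × 40 = 2840 ≡ 1 (mod 167)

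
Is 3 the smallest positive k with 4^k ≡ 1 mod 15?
Powers of 4 mod 15: 4^1≡4, 4^2≡1. Already 4^2≡1, so the order is 2 < 3. No, the actual order is 2.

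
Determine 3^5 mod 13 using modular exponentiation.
By repeated squaring (mod 13): 3^{1}≡3, 3^{2}≡9, 3^{4}≡3. Then 3^{5} = 3^{4+1} ≡ 3 × 3 ≡ 9 (mod 13)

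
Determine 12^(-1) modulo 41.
Since 41 is prime, by Fermat 12^(-1) ≡ 12^{39} ≡ 24 (mod 41). Verify: 12 × 24 = 288 ≡ 1 (mod 41)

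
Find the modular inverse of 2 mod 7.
Since 7 is prime, by Fermat 2^(-1) ≡ 2^{5} ≡ 4 mod 7. Verify: 2 × 4 = 8 ≡ 1 mod 7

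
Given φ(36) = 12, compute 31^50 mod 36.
By Euler: 31^{12} ≡ 1 mod 36 since gcd(31, 36) = 1. 50 = 4×12 + 2. So 31^{50} ≡ 31^{2} ≡ 25 mod 36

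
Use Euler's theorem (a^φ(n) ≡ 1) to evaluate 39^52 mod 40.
By Euler: 39^{16} ≡ 1 (mod 40) since gcd(39, 40) = 1. 52 = 3×16 + 4. So 39^{52} ≡ 39^{4} ≡ 1 (mod 40)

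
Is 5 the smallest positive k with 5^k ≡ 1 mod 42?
Powers of 5 mod 42: 5^1≡5, 5^2≡25, 5^3≡41, 5^4≡37, 5^5≡17, 5^6≡1. 5^5≡17≢1, so ord ≠ 5. No, the actual order is 6.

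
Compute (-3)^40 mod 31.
Using Fermat: (-3)^{30} ≡ 1 (mod 31). 40 ≡ 10 (mod 30). So (-3)^{40} ≡ (-3)^{10} ≡ 25 (mod 31)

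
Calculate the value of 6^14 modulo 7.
Using Fermat: 6^{6} ≡ 1 (mod 7). 14 ≡ 2 (mod 6). So 6^{14} ≡ 6^{2} ≡ 1 (mod 7)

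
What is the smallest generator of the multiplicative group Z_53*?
g = 2. For each prime q|52: 2^{26}≡52, 2^{4}≡16, none ≡ 1, so ord_53(2) = 52 and 2 is a primitive root.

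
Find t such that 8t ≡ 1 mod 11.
Since 11 is prime, by Fermat 8^(-1) ≡ 8^{9} ≡ 7 mod 11. Verify: 8 × 7 = 56 ≡ 1 mod 11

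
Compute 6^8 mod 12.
By repeated squaring (mod 12): 6^{1}≡6, 6^{2}≡0, 6^{4}≡0, 6^{8}≡0. So 6^{8} ≡ 0 (mod 12)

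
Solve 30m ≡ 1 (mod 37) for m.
Since 37 is prime, by Fermat 30^(-1) ≡ 30^{35} ≡ 21 (mod 37). Verify: 30 × 21 = 630 ≡ 1 (mod 37)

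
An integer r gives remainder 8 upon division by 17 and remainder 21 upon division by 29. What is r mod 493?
M = 17 × 29 = 493. M₁ = 29, y₁ ≡ 10 mod 17. M₂ = 17, y₂ ≡ 12 mod 29. r = 8×29×10 + 21×17×12 ≡ 195 mod 493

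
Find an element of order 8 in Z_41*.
3 has order 8 mod 41 since 3^{8} ≡ 1 (mod 41) and no smaller power works.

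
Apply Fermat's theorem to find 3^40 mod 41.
By Fermat's Little Theorem, 3^{40} ≡ 1 mod 41 since 41 is prime and gcd(3, 41) = 1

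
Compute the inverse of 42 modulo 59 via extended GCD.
Extended GCD: 42(-7) + 59(5) = 1. So 42^(-1) ≡ -7 ≡ 52 mod 59. Verify: 42 × 52 = 2184 ≡ 1 mod 59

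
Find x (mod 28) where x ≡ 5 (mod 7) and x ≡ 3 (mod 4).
M = 7 × 4 = 28. M₁ = 4, y₁ ≡ 2 (mod 7). M₂ = 7, y₂ ≡ 3 (mod 4). x = 5×4×2 + 3×7×3 ≡ 19 (mod 28)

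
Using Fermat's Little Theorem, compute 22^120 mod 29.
By Fermat: 22^{28} ≡ 1 (mod 29). 120 = 4×28 + 8. So 22^{120} ≡ 22^{8} ≡ 7 (mod 29)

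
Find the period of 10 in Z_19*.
Powers of 10 mod 19: 10^1≡10, 10^2≡5, 10^3≡12, 10^4≡6, 10^5≡3, 10^6≡11, 10^7≡15, 10^8≡17, 10^9≡18, 10^10≡9, 10^11≡14, 10^12≡7, 10^13≡13, 10^14≡16, 10^15≡8, 10^16≡4, 10^17≡2, 10^18≡1. So the order of 10 is 18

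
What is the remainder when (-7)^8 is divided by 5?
Using Fermat: (-7)^{4} ≡ 1 (mod 5). 8 ≡ 0 (mod 4). So (-7)^{8} ≡ (-7)^{0} ≡ 1 (mod 5)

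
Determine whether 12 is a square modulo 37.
By Euler's criterion: 12^{18} ≡ 1 (mod 37). Since this equals 1, 12 is a QR.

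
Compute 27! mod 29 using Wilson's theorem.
(28)! = (27)! × (28) ≡ -1 mod 29. So (27)! ≡ -1 × (28)^(-1) ≡ (-1)×(-1) = 1 mod 29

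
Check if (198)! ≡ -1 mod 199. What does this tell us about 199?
(198)! mod 199 = 198. Since this equals -1 mod 199, Wilson confirms 199 is prime.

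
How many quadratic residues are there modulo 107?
For prime 107, there are (p-1)/2 = (107-1)/2 = 53 quadratic residues (excluding 0).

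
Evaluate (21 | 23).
(21/23) = 21^{11} mod 23 = -1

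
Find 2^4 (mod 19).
2^{4} = 16 ≡ 16 (mod 19)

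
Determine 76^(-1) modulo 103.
Since 103 is prime, by Fermat 76^(-1) ≡ 76^{101} ≡ 61 mod 103. Verify: 76 × 61 = 4636 ≡ 1 mod 103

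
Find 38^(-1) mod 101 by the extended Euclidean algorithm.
Extended GCD: 38(8) + 101(-3) = 1. So 38^(-1) ≡ 8 mod 101. Verify: 38 × 8 = 304 ≡ 1 mod 101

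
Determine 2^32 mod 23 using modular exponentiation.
Using Fermat: 2^{22} ≡ 1 mod 23. 32 ≡ 10 mod 22. So 2^{32} ≡ 2^{10} ≡ 12 mod 23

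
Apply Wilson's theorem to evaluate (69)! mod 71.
(70)! = (69)! × (70) ≡ -1 (mod 71). So (69)! ≡ -1 × (70)^(-1) ≡ (-1)×(-1) = 1 (mod 71)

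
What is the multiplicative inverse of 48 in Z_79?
Since 79 is prime, by Fermat 48^(-1) ≡ 48^{77} ≡ 28 mod 79. Verify: 48 × 28 = 1344 ≡ 1 mod 79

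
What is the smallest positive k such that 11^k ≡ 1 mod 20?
Powers of 11 mod 20: 11^1≡11, 11^2≡1. Order = 2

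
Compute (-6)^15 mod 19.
By repeated squaring mod 19: (-6)^{1}≡13, (-6)^{2}≡17, (-6)^{4}≡4, (-6)^{8}≡16. Then (-6)^{15} = (-6)^{8+4+2+1} ≡ 16 × 4 × 17 × 13 ≡ 8 mod 19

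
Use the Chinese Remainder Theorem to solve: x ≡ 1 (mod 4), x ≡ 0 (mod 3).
M = 4 × 3 = 12. M₁ = 3, y₁ ≡ 3 (mod 4). M₂ = 4, y₂ ≡ 1 (mod 3). x = 1×3×3 + 0×4×1 ≡ 9 (mod 12)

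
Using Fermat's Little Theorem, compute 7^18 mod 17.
By Fermat: 7^{16} ≡ 1 mod 17. So 7^{18} = 7^{16} · 7^{2} ≡ 7^{2} ≡ 15 mod 17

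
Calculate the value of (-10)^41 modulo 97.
By repeated squaring (mod 97): (-10)^{1}≡87, (-10)^{2}≡3, (-10)^{4}≡9, (-10)^{8}≡81, (-10)^{16}≡62, (-10)^{32}≡61. Then (-10)^{41} = (-10)^{32+8+1} ≡ 61 × 81 × 87 ≡ 60 (mod 97)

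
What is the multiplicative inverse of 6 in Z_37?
Since 37 is prime, by Fermat 6^(-1) ≡ 6^{35} ≡ 31 (mod 37). Verify: 6 × 31 = 186 ≡ 1 (mod 37)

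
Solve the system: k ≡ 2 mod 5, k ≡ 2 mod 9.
M = 5 × 9 = 45. M₁ = 9, y₁ ≡ 4 mod 5. M₂ = 5, y₂ ≡ 2 mod 9. k = 2×9×4 + 2×5×2 ≡ 2 mod 45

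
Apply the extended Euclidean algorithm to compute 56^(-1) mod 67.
Extended GCD: 56(6) + 67(-5) = 1. So 56^(-1) ≡ 6 (mod 67). Verify: 56 × 6 = 336 ≡ 1 (mod 67)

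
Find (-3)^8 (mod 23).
By repeated squaring (mod 23): (-3)^{1}≡20, (-3)^{2}≡9, (-3)^{4}≡12, (-3)^{8}≡6. So (-3)^{8} ≡ 6 (mod 23)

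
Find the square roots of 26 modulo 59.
The square roots of 26 mod 59 are 12 and 47. Verify: 12² = 144 ≡ 26 mod 59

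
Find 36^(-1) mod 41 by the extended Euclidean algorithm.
Extended GCD: 36(8) + 41(-7) = 1. So 36^(-1) ≡ 8 mod 41. Verify: 36 × 8 = 288 ≡ 1 mod 41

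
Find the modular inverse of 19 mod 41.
Since 41 is prime, by Fermat 19^(-1) ≡ 19^{39} ≡ 13 (mod 41). Verify: 19 × 13 = 247 ≡ 1 (mod 41)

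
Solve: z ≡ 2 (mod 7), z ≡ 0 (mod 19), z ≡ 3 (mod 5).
M = 7 × 19 × 5 = 665. M₁ = 95, y₁ ≡ 2 (mod 7). M₂ = 35, y₂ ≡ 6 (mod 19). M₃ = 133, y₃ ≡ 2 (mod 5). z = 2×95×2 + 0×35×6 + 3×133×2 ≡ 513 (mod 665)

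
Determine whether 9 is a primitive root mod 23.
9^{11} ≡ 1 (mod 23) and 11 < 22, so ord_23(9) = 11 ≠ 22 and 9 is not a primitive root.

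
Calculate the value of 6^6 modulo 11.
By repeated squaring (mod 11): 6^{1}≡6, 6^{2}≡3, 6^{4}≡9. Then 6^{6} = 6^{4+2} ≡ 9 × 3 ≡ 5 (mod 11)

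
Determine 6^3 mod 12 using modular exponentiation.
6^{3} = 216 ≡ 0 (mod 12)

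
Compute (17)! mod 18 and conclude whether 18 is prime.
(17)! mod 18 = 0. Since 0 ≢ -1 mod 18, 18 is not prime.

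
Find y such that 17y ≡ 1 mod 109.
Since 109 is prime, by Fermat 17^(-1) ≡ 17^{107} ≡ 77 mod 109. Verify: 17 × 77 = 1309 ≡ 1 mod 109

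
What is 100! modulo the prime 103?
(102)! = (100)! × (101) × (102) ≡ -1 (mod 103). So (100)! ≡ -1 × [(102)(101)]^(-1) ≡ 51 (mod 103)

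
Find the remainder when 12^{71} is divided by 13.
By Fermat: 12^{12} ≡ 1 mod 13. 71 = 5×12 + 11. So 12^{71} ≡ 12^{11} ≡ 12 mod 13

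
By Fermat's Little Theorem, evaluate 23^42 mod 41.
By Fermat: 23^{40} ≡ 1 mod 41. So 23^{42} = 23^{40} · 23^{2} ≡ 23^{2} ≡ 37 mod 41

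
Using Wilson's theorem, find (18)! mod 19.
By Wilson's theorem, (18)! ≡ -1 ≡ 18 mod 19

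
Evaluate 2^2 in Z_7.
2^{2} = 4 ≡ 4 (mod 7)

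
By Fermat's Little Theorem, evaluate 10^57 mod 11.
By Fermat: 10^{10} ≡ 1 (mod 11). 57 = 5×10 + 7. So 10^{57} ≡ 10^{7} ≡ 10 (mod 11)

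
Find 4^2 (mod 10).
4^{2} = 16 ≡ 6 (mod 10)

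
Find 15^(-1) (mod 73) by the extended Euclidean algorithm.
Extended GCD: 15(-34) + 73(7) = 1. So 15^(-1) ≡ -34 ≡ 39 (mod 73). Verify: 15 × 39 = 585 ≡ 1 (mod 73)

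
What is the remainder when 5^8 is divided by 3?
Using Fermat: 5^{2} ≡ 1 (mod 3). 8 ≡ 0 (mod 2). So 5^{8} ≡ 5^{0} ≡ 1 (mod 3)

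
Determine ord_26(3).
Powers of 3 mod 26: 3^1≡3, 3^2≡9, 3^3≡1. Order = 3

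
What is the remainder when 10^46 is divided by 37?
Using Fermat: 10^{36} ≡ 1 (mod 37). 46 ≡ 10 (mod 36). So 10^{46} ≡ 10^{10} ≡ 10 (mod 37)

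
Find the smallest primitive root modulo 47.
g = 5. Powers: [5, 25, 31, 14, 23, 21, 11, 8, 40, ...] generates all 46 non-zero residues.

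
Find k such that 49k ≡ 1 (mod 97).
Since 97 is prime, by Fermat 49^(-1) ≡ 49^{95} ≡ 2 (mod 97). Verify: 49 × 2 = 98 ≡ 1 (mod 97)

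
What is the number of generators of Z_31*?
There are φ(31-1) = φ(30) = 8 primitive roots modulo 31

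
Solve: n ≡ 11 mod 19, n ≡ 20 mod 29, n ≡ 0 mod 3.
M = 19 × 29 × 3 = 1653. M₁ = 87, y₁ ≡ 7 mod 19. M₂ = 57, y₂ ≡ 28 mod 29. M₃ = 551, y₃ ≡ 2 mod 3. n = 11×87×7 + 20×57×28 + 0×551×2 ≡ 600 mod 1653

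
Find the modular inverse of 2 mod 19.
Since 19 is prime, by Fermat 2^(-1) ≡ 2^{17} ≡ 10 (mod 19). Verify: 2 × 10 = 20 ≡ 1 (mod 19)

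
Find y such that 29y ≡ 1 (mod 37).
Since 37 is prime, by Fermat 29^(-1) ≡ 29^{35} ≡ 23 (mod 37). Verify: 29 × 23 = 667 ≡ 1 (mod 37)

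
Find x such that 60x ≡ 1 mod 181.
Since 181 is prime, by Fermat 60^(-1) ≡ 60^{179} ≡ 178 mod 181. Verify: 60 × 178 = 10680 ≡ 1 mod 181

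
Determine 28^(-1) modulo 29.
Since 29 is prime, by Fermat 28^(-1) ≡ 28^{27} ≡ 28 mod 29. Verify: 28 × 28 = 784 ≡ 1 mod 29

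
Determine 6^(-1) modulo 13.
Since 13 is prime, by Fermat 6^(-1) ≡ 6^{11} ≡ 11 mod 13. Verify: 6 × 11 = 66 ≡ 1 mod 13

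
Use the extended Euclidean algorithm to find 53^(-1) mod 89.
Extended GCD: 53(42) + 89(-25) = 1. So 53^(-1) ≡ 42 mod 89. Verify: 53 × 42 = 2226 ≡ 1 mod 89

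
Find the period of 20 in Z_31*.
Powers of 20 mod 31: 20^1≡20, 20^2≡28, 20^3≡2, 20^4≡9, 20^5≡25, 20^6≡4, 20^7≡18, 20^8≡19, 20^9≡8, 20^10≡5, 20^11≡7, 20^12≡16, 20^13≡10, 20^14≡14, 20^15≡1. ord_31(20) = 15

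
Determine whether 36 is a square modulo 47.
By Euler's criterion: 36^{23} ≡ 1 mod 47. Since this equals 1, 36 is a QR.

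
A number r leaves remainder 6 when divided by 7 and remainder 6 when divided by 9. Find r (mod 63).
M = 7 × 9 = 63. M₁ = 9, y₁ ≡ 4 (mod 7). M₂ = 7, y₂ ≡ 4 (mod 9). r = 6×9×4 + 6×7×4 ≡ 6 (mod 63)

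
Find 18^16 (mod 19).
By repeated squaring (mod 19): 18^{1}≡18, 18^{2}≡1, 18^{4}≡1, 18^{8}≡1, 18^{16}≡1. So 18^{16} ≡ 1 (mod 19)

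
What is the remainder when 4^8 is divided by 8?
By repeated squaring mod 8: 4^{1}≡4, 4^{2}≡0, 4^{4}≡0, 4^{8}≡0. So 4^{8} ≡ 0 mod 8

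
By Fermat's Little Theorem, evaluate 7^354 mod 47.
By Fermat: 7^{46} ≡ 1 (mod 47). 354 ≡ 32 (mod 46). So 7^{354} ≡ 7^{32} ≡ 18 (mod 47)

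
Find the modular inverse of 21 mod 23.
Since 23 is prime, by Fermat 21^(-1) ≡ 21^{21} ≡ 11 mod 23. Verify: 21 × 11 = 231 ≡ 1 mod 23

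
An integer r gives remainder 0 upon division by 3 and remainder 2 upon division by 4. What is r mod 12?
M = 3 × 4 = 12. M₁ = 4, y₁ ≡ 1 mod 3. M₂ = 3, y₂ ≡ 3 mod 4. r = 0×4×1 + 2×3×3 ≡ 6 mod 12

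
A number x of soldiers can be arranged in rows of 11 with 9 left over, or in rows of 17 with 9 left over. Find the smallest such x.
M = 11 × 17 = 187. M₁ = 17, y₁ ≡ 2 (mod 11). M₂ = 11, y₂ ≡ 14 (mod 17). x = 9×17×2 + 9×11×14 ≡ 9 (mod 187)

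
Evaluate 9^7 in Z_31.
By repeated squaring mod 31: 9^{1}≡9, 9^{2}≡19, 9^{4}≡20. Then 9^{7} = 9^{4+2+1} ≡ 20 × 19 × 9 ≡ 10 mod 31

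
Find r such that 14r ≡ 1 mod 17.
Since 17 is prime, by Fermat 14^(-1) ≡ 14^{15} ≡ 11 mod 17. Verify: 14 × 11 = 154 ≡ 1 mod 17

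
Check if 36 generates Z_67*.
36^{33} ≡ 1 (mod 67) and 33 < 66, so ord_67(36) = 33 ≠ 66 and 36 is not a primitive root.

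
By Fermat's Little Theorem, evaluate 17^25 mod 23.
By Fermat: 17^{22} ≡ 1 (mod 23). So 17^{25} = 17^{22} · 17^{3} ≡ 17^{3} ≡ 14 (mod 23)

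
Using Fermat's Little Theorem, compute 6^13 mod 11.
By Fermat: 6^{10} ≡ 1 mod 11. So 6^{13} = 6^{10} · 6^{3} ≡ 6^{3} ≡ 7 mod 11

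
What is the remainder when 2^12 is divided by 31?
By repeated squaring (mod 31): 2^{1}≡2, 2^{2}≡4, 2^{4}≡16, 2^{8}≡8. Then 2^{12} = 2^{8+4} ≡ 8 × 16 ≡ 4 (mod 31)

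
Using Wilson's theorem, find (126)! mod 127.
By Wilson's theorem, (126)! ≡ -1 ≡ 126 mod 127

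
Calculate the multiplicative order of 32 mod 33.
Powers of 32 mod 33: 32^1≡32, 32^2≡1. ord_33(32) = 2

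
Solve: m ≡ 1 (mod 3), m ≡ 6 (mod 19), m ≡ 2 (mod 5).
M = 3 × 19 × 5 = 285. M₁ = 95, y₁ ≡ 2 (mod 3). M₂ = 15, y₂ ≡ 14 (mod 19). M₃ = 57, y₃ ≡ 3 (mod 5). m = 1×95×2 + 6×15×14 + 2×57×3 ≡ 82 (mod 285)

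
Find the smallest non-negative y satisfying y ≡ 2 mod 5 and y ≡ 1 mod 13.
M = 5 × 13 = 65. M₁ = 13, y₁ ≡ 2 mod 5. M₂ = 5, y₂ ≡ 8 mod 13. y = 2×13×2 + 1×5×8 ≡ 27 mod 65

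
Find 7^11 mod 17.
By repeated squaring mod 17: 7^{1}≡7, 7^{2}≡15, 7^{4}≡4, 7^{8}≡16. Then 7^{11} = 7^{8+2+1} ≡ 16 × 15 × 7 ≡ 14 mod 17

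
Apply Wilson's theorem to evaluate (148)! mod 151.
(150)! = (148)! × (149) × (150) ≡ -1 (mod 151). So (148)! ≡ -1 × [(150)(149)]^(-1) ≡ 75 (mod 151)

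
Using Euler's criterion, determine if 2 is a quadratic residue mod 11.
By Euler's criterion: 2^{5} ≡ 10 (mod 11). Since this equals -1 (≡ 10), 2 is not a QR.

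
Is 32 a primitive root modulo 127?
32^{7} ≡ 1 (mod 127) and 7 < 126, so ord_127(32) = 7 ≠ 126 and 32 is not a primitive root.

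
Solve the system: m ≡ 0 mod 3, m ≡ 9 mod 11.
M = 3 × 11 = 33. M₁ = 11, y₁ ≡ 2 mod 3. M₂ = 3, y₂ ≡ 4 mod 11. m = 0×11×2 + 9×3×4 ≡ 9 mod 33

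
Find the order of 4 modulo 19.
Powers of 4 mod 19: 4^1≡4, 4^2≡16, 4^3≡7, 4^4≡9, 4^5≡17, 4^6≡11, 4^7≡6, 4^8≡5, 4^9≡1. ord_19(4) = 9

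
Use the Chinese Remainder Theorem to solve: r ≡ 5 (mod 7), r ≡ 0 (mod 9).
M = 7 × 9 = 63. M₁ = 9, y₁ ≡ 4 (mod 7). M₂ = 7, y₂ ≡ 4 (mod 9). r = 5×9×4 + 0×7×4 ≡ 54 (mod 63)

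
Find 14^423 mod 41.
Using Fermat: 14^{40} ≡ 1 mod 41. 423 ≡ 23 mod 40. So 14^{423} ≡ 14^{23} ≡ 3 mod 41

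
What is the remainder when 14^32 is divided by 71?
By repeated squaring mod 71: 14^{1}≡14, 14^{2}≡54, 14^{4}≡5, 14^{8}≡25, 14^{16}≡57, 14^{32}≡54. So 14^{32} ≡ 54 mod 71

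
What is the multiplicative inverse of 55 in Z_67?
Since 67 is prime, by Fermat 55^(-1) ≡ 55^{65} ≡ 39 mod 67. Verify: 55 × 39 = 2145 ≡ 1 mod 67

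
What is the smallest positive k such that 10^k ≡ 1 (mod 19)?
Powers of 10 mod 19: 10^1≡10, 10^2≡5, 10^3≡12, 10^4≡6, 10^5≡3, 10^6≡11, 10^7≡15, 10^8≡17, 10^9≡18, 10^10≡9, 10^11≡14, 10^12≡7, 10^13≡13, 10^14≡16, 10^15≡8, 10^16≡4, 10^17≡2, 10^18≡1. ord_19(10) = 18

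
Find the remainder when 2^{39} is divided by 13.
By Fermat: 2^{12} ≡ 1 (mod 13). 39 = 3×12 + 3. So 2^{39} ≡ 2^{3} ≡ 8 (mod 13)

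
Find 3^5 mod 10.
By repeated squaring mod 10: 3^{1}≡3, 3^{2}≡9, 3^{4}≡1. Then 3^{5} = 3^{4+1} ≡ 1 × 3 ≡ 3 mod 10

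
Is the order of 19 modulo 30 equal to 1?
Powers of 19 mod 30: 19^1≡19, 19^2≡1. 19^1≡19≢1, so ord ≠ 1. No, the actual order is 2.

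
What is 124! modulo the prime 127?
(126)! = (124)! × (125) × (126) ≡ -1 mod 127. So (124)! ≡ -1 × [(126)(125)]^(-1) ≡ 63 mod 127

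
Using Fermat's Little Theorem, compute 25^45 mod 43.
By Fermat: 25^{42} ≡ 1 mod 43. So 25^{45} = 25^{42} · 25^{3} ≡ 25^{3} ≡ 16 mod 43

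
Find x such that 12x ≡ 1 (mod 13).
Since 13 is prime, by Fermat 12^(-1) ≡ 12^{11} ≡ 12 (mod 13). Verify: 12 × 12 = 144 ≡ 1 (mod 13)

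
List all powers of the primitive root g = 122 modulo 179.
122^1, 122^2, ..., 122^{178} mod 179: [122, 27, 72, 13, 154, 172, 41, 169, 33, 88, 175, 49, 71, 70, 127, 100, 28, 15, 40, 47, 6, 16, 162, 74, 78, 29, 137, 67, 119, 19, 170, 155, 115, 68, 62, 46, 63, 168, 90, 61, 103, 36, 96, 77, 86, 110, 174, 106, 44, 177, 114, 125, 35, 153, 50, 14, 97, 20, 113, 3, 8, 81, 37, 39, 104, 158, 123, 149, 99, 85, 167, 147, 34, 31, 23, 121, 84, 45, 120, 141, 18, 48, 128, 43, 55, 87, 53, 22, 178, 57, 152, 107, 166, 25, 7, 138, 10, 146, 91, 4, 130, 108, 109, 52, 79, 151, 164, 139, 132, 173, 163, 17, 105, 101, 150, 42, 112, 60, 160, 9, 24, 64, 111, 117, 133, 116, 11, 89, 118, 76, 143, 83, 102, 93, 69, 5, 73, 135, 2, 65, 54, 144, 26, 129, 165, 82, 159, 66, 176, 171, 98, 142, 140, 75, 21, 56, 30, 80, 94, 12, 32, 145, 148, 156, 58, 95, 134, 59, 38, 161, 131, 51, 136, 124, 92, 126, 157, 1]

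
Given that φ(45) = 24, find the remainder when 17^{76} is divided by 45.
By Euler: 17^{24} ≡ 1 (mod 45) since gcd(17, 45) = 1. 76 = 3×24 + 4. So 17^{76} ≡ 17^{4} ≡ 1 (mod 45)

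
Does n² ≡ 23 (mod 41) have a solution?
By Euler's criterion: 23^{20} ≡ 1 (mod 41). Since this equals 1, 23 is a QR.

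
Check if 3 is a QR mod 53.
By Euler's criterion: 3^{26} ≡ 52 mod 53. Since this equals -1 (≡ 52), 3 is not a QR.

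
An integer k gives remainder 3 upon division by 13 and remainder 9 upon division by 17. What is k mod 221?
M = 13 × 17 = 221. M₁ = 17, y₁ ≡ 10 mod 13. M₂ = 13, y₂ ≡ 4 mod 17. k = 3×17×10 + 9×13×4 ≡ 94 mod 221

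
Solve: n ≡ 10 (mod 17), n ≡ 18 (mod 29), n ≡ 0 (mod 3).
M = 17 × 29 × 3 = 1479. M₁ = 87, y₁ ≡ 9 (mod 17). M₂ = 51, y₂ ≡ 4 (mod 29). M₃ = 493, y₃ ≡ 1 (mod 3). n = 10×87×9 + 18×51×4 + 0×493×1 ≡ 1149 (mod 1479)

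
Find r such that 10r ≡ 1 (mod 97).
Since 97 is prime, by Fermat 10^(-1) ≡ 10^{95} ≡ 68 (mod 97). Verify: 10 × 68 = 680 ≡ 1 (mod 97)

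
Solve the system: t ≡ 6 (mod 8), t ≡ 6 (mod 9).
M = 8 × 9 = 72. M₁ = 9, y₁ ≡ 1 (mod 8). M₂ = 8, y₂ ≡ 8 (mod 9). t = 6×9×1 + 6×8×8 ≡ 6 (mod 72)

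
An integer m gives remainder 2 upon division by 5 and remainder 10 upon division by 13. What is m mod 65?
M = 5 × 13 = 65. M₁ = 13, y₁ ≡ 2 mod 5. M₂ = 5, y₂ ≡ 8 mod 13. m = 2×13×2 + 10×5×8 ≡ 62 mod 65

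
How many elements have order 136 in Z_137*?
Number of primitive roots mod 137 = φ(p-1) = φ(136) = 64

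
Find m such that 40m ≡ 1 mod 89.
Since 89 is prime, by Fermat 40^(-1) ≡ 40^{87} ≡ 69 mod 89. Verify: 40 × 69 = 2760 ≡ 1 mod 89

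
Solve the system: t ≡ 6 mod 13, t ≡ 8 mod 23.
M = 13 × 23 = 299. M₁ = 23, y₁ ≡ 4 mod 13. M₂ = 13, y₂ ≡ 16 mod 23. t = 6×23×4 + 8×13×16 ≡ 123 mod 299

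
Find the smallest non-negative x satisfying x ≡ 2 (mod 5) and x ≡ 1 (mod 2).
M = 5 × 2 = 10. M₁ = 2, y₁ ≡ 3 (mod 5). M₂ = 5, y₂ ≡ 1 (mod 2). x = 2×2×3 + 1×5×1 ≡ 7 (mod 10)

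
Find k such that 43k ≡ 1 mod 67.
Since 67 is prime, by Fermat 43^(-1) ≡ 43^{65} ≡ 53 mod 67. Verify: 43 × 53 = 2279 ≡ 1 mod 67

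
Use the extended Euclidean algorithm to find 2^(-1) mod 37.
Extended GCD: 2(-18) + 37(1) = 1. So 2^(-1) ≡ -18 ≡ 19 mod 37. Verify: 2 × 19 = 38 ≡ 1 mod 37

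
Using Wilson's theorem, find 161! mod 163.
(162)! = (161)! × (162) ≡ -1 mod 163. So (161)! ≡ -1 × (162)^(-1) ≡ (-1)×(-1) = 1 mod 163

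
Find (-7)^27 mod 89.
By repeated squaring mod 89: (-7)^{1}≡82, (-7)^{2}≡49, (-7)^{4}≡87, (-7)^{8}≡4, (-7)^{16}≡16. Then (-7)^{27} = (-7)^{16+8+2+1} ≡ 16 × 4 × 49 × 82 ≡ 31 mod 89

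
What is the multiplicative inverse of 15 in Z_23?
Since 23 is prime, by Fermat 15^(-1) ≡ 15^{21} ≡ 20 (mod 23). Verify: 15 × 20 = 300 ≡ 1 (mod 23)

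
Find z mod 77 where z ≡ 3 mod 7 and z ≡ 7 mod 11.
M = 7 × 11 = 77. M₁ = 11, y₁ ≡ 2 mod 7. M₂ = 7, y₂ ≡ 8 mod 11. z = 3×11×2 + 7×7×8 ≡ 73 mod 77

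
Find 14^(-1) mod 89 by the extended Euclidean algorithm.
Extended GCD: 14(-19) + 89(3) = 1. So 14^(-1) ≡ -19 ≡ 70 mod 89. Verify: 14 × 70 = 980 ≡ 1 mod 89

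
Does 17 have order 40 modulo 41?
ord_41(17) divides 40. For each prime q|40: 17^{20}≡40, 17^{8}≡16, none ≡ 1. So 17 has order 40 and is a primitive root mod 41.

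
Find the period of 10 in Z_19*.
Powers of 10 mod 19: 10^1≡10, 10^2≡5, 10^3≡12, 10^4≡6, 10^5≡3, 10^6≡11, 10^7≡15, 10^8≡17, 10^9≡18, 10^10≡9, 10^11≡14, 10^12≡7, 10^13≡13, 10^14≡16, 10^15≡8, 10^16≡4, 10^17≡2, 10^18≡1. So the order of 10 is 18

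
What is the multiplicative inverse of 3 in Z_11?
Since 11 is prime, by Fermat 3^(-1) ≡ 3^{9} ≡ 4 mod 11. Verify: 3 × 4 = 12 ≡ 1 mod 11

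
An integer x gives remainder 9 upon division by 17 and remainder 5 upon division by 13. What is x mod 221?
M = 17 × 13 = 221. M₁ = 13, y₁ ≡ 4 mod 17. M₂ = 17, y₂ ≡ 10 mod 13. x = 9×13×4 + 5×17×10 ≡ 213 mod 221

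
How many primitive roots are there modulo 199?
A prime p has φ(p-1) primitive roots; here φ(198) = 60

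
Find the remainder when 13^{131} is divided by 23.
By Fermat: 13^{22} ≡ 1 mod 23. 131 = 5×22 + 21. So 13^{131} ≡ 13^{21} ≡ 16 mod 23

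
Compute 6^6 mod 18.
By repeated squaring (mod 18): 6^{1}≡6, 6^{2}≡0, 6^{4}≡0. Then 6^{6} = 6^{4+2} ≡ 0 × 0 ≡ 0 (mod 18)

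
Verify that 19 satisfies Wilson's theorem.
(18)! mod 19 = 18. Since this equals -1 (mod 19), Wilson confirms 19 is prime.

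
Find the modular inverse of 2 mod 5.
Since 5 is prime, by Fermat 2^(-1) ≡ 2^{3} ≡ 3 (mod 5). Verify: 2 × 3 = 6 ≡ 1 (mod 5)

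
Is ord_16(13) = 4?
Powers of 13 mod 16: 13^1≡13, 13^2≡9, 13^3≡5, 13^4≡1. First k with 13^k≡1 is k=4. Yes, ord_16(13) = 4.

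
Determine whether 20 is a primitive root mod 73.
ord_73(20) divides 72. For each prime q|72: 20^{36}≡72, 20^{24}≡64, none ≡ 1. So 20 has order 72 and is a primitive root mod 73.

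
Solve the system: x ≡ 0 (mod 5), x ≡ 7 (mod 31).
M = 5 × 31 = 155. M₁ = 31, y₁ ≡ 1 (mod 5). M₂ = 5, y₂ ≡ 25 (mod 31). x = 0×31×1 + 7×5×25 ≡ 100 (mod 155)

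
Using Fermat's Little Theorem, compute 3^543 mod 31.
By Fermat: 3^{30} ≡ 1 (mod 31). 543 ≡ 3 (mod 30). So 3^{543} ≡ 3^{3} ≡ 27 (mod 31)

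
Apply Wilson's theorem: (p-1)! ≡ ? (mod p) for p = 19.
By Wilson's theorem, (18)! ≡ -1 ≡ 18 (mod 19)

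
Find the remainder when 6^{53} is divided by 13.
By Fermat: 6^{12} ≡ 1 (mod 13). 53 = 4×12 + 5. So 6^{53} ≡ 6^{5} ≡ 2 (mod 13)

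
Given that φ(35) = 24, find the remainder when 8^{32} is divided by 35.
By Euler: 8^{24} ≡ 1 (mod 35) since gcd(8, 35) = 1. 32 = 1×24 + 8. So 8^{32} ≡ 8^{8} ≡ 1 (mod 35)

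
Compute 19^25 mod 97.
By repeated squaring (mod 97): 19^{1}≡19, 19^{2}≡70, 19^{4}≡50, 19^{8}≡75, 19^{16}≡96. Then 19^{25} = 19^{16+8+1} ≡ 96 × 75 × 19 ≡ 30 (mod 97)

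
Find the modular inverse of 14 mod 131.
Since 131 is prime, by Fermat 14^(-1) ≡ 14^{129} ≡ 103 mod 131. Verify: 14 × 103 = 1442 ≡ 1 mod 131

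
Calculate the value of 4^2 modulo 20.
4^{2} = 16 ≡ 16 mod 20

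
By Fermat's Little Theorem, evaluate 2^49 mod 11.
By Fermat: 2^{10} ≡ 1 mod 11. 49 = 4×10 + 9. So 2^{49} ≡ 2^{9} ≡ 6 mod 11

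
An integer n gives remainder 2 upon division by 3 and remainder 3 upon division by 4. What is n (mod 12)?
M = 3 × 4 = 12. M₁ = 4, y₁ ≡ 1 (mod 3). M₂ = 3, y₂ ≡ 3 (mod 4). n = 2×4×1 + 3×3×3 ≡ 11 (mod 12)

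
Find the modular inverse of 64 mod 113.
Since 113 is prime, by Fermat 64^(-1) ≡ 64^{111} ≡ 83 (mod 113). Verify: 64 × 83 = 5312 ≡ 1 (mod 113)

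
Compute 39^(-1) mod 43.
Since 43 is prime, by Fermat 39^(-1) ≡ 39^{41} ≡ 32 mod 43. Verify: 39 × 32 = 1248 ≡ 1 mod 43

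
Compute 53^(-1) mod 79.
Since 79 is prime, by Fermat 53^(-1) ≡ 53^{77} ≡ 3 mod 79. Verify: 53 × 3 = 159 ≡ 1 mod 79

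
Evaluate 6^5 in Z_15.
By repeated squaring mod 15: 6^{1}≡6, 6^{2}≡6, 6^{4}≡6. Then 6^{5} = 6^{4+1} ≡ 6 × 6 ≡ 6 mod 15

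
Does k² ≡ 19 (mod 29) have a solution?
By Euler's criterion: 19^{14} ≡ 28 (mod 29). Since this equals -1 (≡ 28), 19 is not a QR.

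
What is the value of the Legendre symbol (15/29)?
(15/29) = 15^{14} mod 29 = -1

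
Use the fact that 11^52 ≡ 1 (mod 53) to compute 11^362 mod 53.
By Fermat: 11^{52} ≡ 1 (mod 53). 362 ≡ 50 (mod 52). So 11^{362} ≡ 11^{50} ≡ 46 (mod 53)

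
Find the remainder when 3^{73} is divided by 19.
By Fermat: 3^{18} ≡ 1 mod 19. 73 = 4×18 + 1. So 3^{73} ≡ 3^{1} ≡ 3 mod 19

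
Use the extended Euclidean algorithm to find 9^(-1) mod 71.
Extended GCD: 9(8) + 71(-1) = 1. So 9^(-1) ≡ 8 mod 71. Verify: 9 × 8 = 72 ≡ 1 mod 71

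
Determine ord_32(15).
Powers of 15 mod 32: 15^1≡15, 15^2≡1. ord_32(15) = 2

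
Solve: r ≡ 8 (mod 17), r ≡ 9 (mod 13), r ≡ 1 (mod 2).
M = 17 × 13 × 2 = 442. M₁ = 26, y₁ ≡ 2 (mod 17). M₂ = 34, y₂ ≡ 5 (mod 13). M₃ = 221, y₃ ≡ 1 (mod 2). r = 8×26×2 + 9×34×5 + 1×221×1 ≡ 399 (mod 442)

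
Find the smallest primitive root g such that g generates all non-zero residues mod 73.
g = 5. For each prime q|72: 5^{36}≡72, 5^{24}≡8, none ≡ 1, so ord_73(5) = 72 and 5 is a primitive root.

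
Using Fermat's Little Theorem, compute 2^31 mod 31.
By Fermat: 2^{30} ≡ 1 mod 31. So 2^{31} = 2^{30} · 2^{1} ≡ 2^{1} ≡ 2 mod 31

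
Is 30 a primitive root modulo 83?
30^{41} ≡ 1 (mod 83) and 41 < 82, so ord_83(30) = 41 ≠ 82 and 30 is not a primitive root.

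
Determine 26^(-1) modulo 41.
Since 41 is prime, by Fermat 26^(-1) ≡ 26^{39} ≡ 30 mod 41. Verify: 26 × 30 = 780 ≡ 1 mod 41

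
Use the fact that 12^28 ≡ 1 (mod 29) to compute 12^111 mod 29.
By Fermat: 12^{28} ≡ 1 (mod 29). 111 = 3×28 + 27. So 12^{111} ≡ 12^{27} ≡ 17 (mod 29)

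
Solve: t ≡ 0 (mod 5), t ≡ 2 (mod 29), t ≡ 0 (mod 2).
M = 5 × 29 × 2 = 290. M₁ = 58, y₁ ≡ 2 (mod 5). M₂ = 10, y₂ ≡ 3 (mod 29). M₃ = 145, y₃ ≡ 1 (mod 2). t = 0×58×2 + 2×10×3 + 0×145×1 ≡ 60 (mod 290)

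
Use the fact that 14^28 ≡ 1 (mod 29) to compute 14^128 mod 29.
By Fermat: 14^{28} ≡ 1 (mod 29). 128 = 4×28 + 16. So 14^{128} ≡ 14^{16} ≡ 7 (mod 29)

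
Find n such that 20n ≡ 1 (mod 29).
Since 29 is prime, by Fermat 20^(-1) ≡ 20^{27} ≡ 16 (mod 29). Verify: 20 × 16 = 320 ≡ 1 (mod 29)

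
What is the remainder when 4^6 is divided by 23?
By repeated squaring (mod 23): 4^{1}≡4, 4^{2}≡16, 4^{4}≡3. Then 4^{6} = 4^{4+2} ≡ 3 × 16 ≡ 2 (mod 23)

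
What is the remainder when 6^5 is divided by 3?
By repeated squaring (mod 3): 6^{1}≡0, 6^{2}≡0, 6^{4}≡0. Then 6^{5} = 6^{4+1} ≡ 0 × 0 ≡ 0 (mod 3)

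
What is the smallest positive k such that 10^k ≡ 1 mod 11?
Powers of 10 mod 11: 10^1≡10, 10^2≡1. ord_11(10) = 2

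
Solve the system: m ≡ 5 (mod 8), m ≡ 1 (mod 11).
M = 8 × 11 = 88. M₁ = 11, y₁ ≡ 3 (mod 8). M₂ = 8, y₂ ≡ 7 (mod 11). m = 5×11×3 + 1×8×7 ≡ 45 (mod 88)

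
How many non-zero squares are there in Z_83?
For prime 83, there are (p-1)/2 = (83-1)/2 = 41 quadratic residues (excluding 0).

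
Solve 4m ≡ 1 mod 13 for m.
Since 13 is prime, by Fermat 4^(-1) ≡ 4^{11} ≡ 10 mod 13. Verify: 4 × 10 = 40 ≡ 1 mod 13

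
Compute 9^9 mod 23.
By repeated squaring mod 23: 9^{1}≡9, 9^{2}≡12, 9^{4}≡6, 9^{8}≡13. Then 9^{9} = 9^{8+1} ≡ 13 × 9 ≡ 2 mod 23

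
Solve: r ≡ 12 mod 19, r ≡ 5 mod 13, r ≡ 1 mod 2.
M = 19 × 13 × 2 = 494. M₁ = 26, y₁ ≡ 11 mod 19. M₂ = 38, y₂ ≡ 12 mod 13. M₃ = 247, y₃ ≡ 1 mod 2. r = 12×26×11 + 5×38×12 + 1×247×1 ≡ 31 mod 494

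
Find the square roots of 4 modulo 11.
The square roots of 4 mod 11 are 9 and 2. Verify: 9² = 81 ≡ 4 mod 11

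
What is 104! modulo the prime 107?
(106)! = (104)! × (105) × (106) ≡ -1 mod 107. So (104)! ≡ -1 × [(106)(105)]^(-1) ≡ 53 mod 107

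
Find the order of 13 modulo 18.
Powers of 13 mod 18: 13^1≡13, 13^2≡7, 13^3≡1. ord_18(13) = 3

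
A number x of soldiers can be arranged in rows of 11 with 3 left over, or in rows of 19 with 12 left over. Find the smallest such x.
M = 11 × 19 = 209. M₁ = 19, y₁ ≡ 7 mod 11. M₂ = 11, y₂ ≡ 7 mod 19. x = 3×19×7 + 12×11×7 ≡ 69 mod 209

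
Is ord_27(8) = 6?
Powers of 8 mod 27: 8^1≡8, 8^2≡10, 8^3≡26, 8^4≡19, 8^5≡17, 8^6≡1. First k with 8^k≡1 is k=6. Yes, ord_27(8) = 6.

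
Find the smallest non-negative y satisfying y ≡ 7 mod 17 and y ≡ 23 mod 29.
M = 17 × 29 = 493. M₁ = 29, y₁ ≡ 10 mod 17. M₂ = 17, y₂ ≡ 12 mod 29. y = 7×29×10 + 23×17×12 ≡ 313 mod 493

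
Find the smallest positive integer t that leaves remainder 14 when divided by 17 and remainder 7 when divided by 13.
M = 17 × 13 = 221. M₁ = 13, y₁ ≡ 4 mod 17. M₂ = 17, y₂ ≡ 10 mod 13. t = 14×13×4 + 7×17×10 ≡ 150 mod 221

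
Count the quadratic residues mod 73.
For prime 73, there are (p-1)/2 = (73-1)/2 = 36 quadratic residues (excluding 0).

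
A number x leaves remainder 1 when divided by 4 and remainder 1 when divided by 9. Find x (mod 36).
M = 4 × 9 = 36. M₁ = 9, y₁ ≡ 1 (mod 4). M₂ = 4, y₂ ≡ 7 (mod 9). x = 1×9×1 + 1×4×7 ≡ 1 (mod 36)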